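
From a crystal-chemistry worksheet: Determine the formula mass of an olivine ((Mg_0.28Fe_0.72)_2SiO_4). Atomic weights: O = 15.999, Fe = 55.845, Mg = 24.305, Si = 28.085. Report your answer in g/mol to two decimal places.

186.11 g/mol

The formula mass is the sum 0.56×24.305 + 1.44×55.845 + 1×28.085 + 4×15.999.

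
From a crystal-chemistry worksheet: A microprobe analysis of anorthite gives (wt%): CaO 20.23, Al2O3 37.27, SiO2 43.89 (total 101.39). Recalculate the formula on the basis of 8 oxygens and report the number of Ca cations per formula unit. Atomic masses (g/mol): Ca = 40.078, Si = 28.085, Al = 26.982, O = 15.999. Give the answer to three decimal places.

0.989 Ca apfu

CaO: 20.23/56.077 = 0.36075 mol → 0.36075 mol Ca, 0.36075 mol O.
Al2O3: 37.27/101.961 = 0.36553 mol → 0.73106 mol Al, 1.09659 mol O.
SiO2: 43.89/60.083 = 0.73049 mol → 0.73049 mol Si, 1.46098 mol O.
Total oxygen = 2.91832 mol. Normalization factor = 8/2.91832 = 2.74130.
Ca per 8 O = 0.36075 × 2.74130 = 0.989.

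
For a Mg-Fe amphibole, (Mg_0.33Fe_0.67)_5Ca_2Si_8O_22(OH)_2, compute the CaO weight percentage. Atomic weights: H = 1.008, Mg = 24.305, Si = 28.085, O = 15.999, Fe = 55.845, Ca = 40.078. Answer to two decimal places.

12.22 wt%

M((Mg_0.33Fe_0.67)_5Ca_2Si_8O_22(OH)_2) = 918.012 g/mol; M(CaO) = 56.077 g/mol.
Moles CaO per formula unit = 2 Ca ÷ 1 = 2.0000.
CaO fraction = (2.0000 × 56.077) / 918.012 = 112.154/918.012 = 0.1222.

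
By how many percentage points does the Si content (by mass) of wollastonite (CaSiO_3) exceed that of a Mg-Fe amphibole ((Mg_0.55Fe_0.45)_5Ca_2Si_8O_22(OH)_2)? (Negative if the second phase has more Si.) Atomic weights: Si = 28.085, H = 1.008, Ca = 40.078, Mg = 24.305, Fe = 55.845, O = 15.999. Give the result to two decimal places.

M(CaSiO_3) = 116.160 g/mol, so wt% Si = 28.085/116.160 × 100 = 24.18%.
M((Mg_0.55Fe_0.45)_5Ca_2Si_8O_22(OH)_2) = 883.318 g/mol, so wt% Si = 224.680/883.318 × 100 = 25.44%.
24.18 − 25.44 = -1.26 pp.

-1.26 percentage points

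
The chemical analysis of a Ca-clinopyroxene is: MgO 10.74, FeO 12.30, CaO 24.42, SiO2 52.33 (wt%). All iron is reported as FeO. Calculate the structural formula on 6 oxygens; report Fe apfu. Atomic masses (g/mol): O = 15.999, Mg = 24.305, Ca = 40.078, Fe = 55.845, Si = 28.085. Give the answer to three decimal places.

0.393 Fe apfu

10.74 wt% MgO ÷ 40.304 g/mol = 0.26647 mol, giving 0.26647 Mg and 0.26647 O.
12.30 wt% FeO ÷ 71.844 g/mol = 0.17120 mol, giving 0.17120 Fe and 0.17120 O.
24.42 wt% CaO ÷ 56.077 g/mol = 0.43547 mol, giving 0.43547 Ca and 0.43547 O.
52.33 wt% SiO2 ÷ 60.083 g/mol = 0.87096 mol, giving 0.87096 Si and 1.74192 O.
Oxygen sums to 2.61506; scaling by 6/2.61506 = 2.29440 puts the formula on 6 O.
Fe: 0.17120 × 2.29440 = 0.393 atoms per formula unit.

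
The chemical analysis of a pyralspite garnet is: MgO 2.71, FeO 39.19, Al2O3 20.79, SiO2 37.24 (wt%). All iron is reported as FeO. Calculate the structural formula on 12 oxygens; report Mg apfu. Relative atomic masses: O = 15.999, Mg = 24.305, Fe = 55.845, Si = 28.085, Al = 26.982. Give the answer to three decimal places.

2.71 wt% MgO ÷ 40.304 g/mol = 0.06724 mol, giving 0.06724 Mg and 0.06724 O.
39.19 wt% FeO ÷ 71.844 g/mol = 0.54549 mol, giving 0.54549 Fe and 0.54549 O.
20.79 wt% Al2O3 ÷ 101.961 g/mol = 0.20390 mol, giving 0.40780 Al and 0.61170 O.
37.24 wt% SiO2 ÷ 60.083 g/mol = 0.61981 mol, giving 0.61981 Si and 1.23962 O.
Oxygen sums to 2.46405; scaling by 12/2.46405 = 4.87003 puts the formula on 12 O.
Mg: 0.06724 × 4.87003 = 0.327 atoms per formula unit.

0.327 Mg apfu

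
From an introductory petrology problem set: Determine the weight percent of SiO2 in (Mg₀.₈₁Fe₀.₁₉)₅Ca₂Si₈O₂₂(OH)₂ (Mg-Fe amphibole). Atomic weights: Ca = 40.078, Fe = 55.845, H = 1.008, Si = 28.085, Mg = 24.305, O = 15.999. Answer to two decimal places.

M((Mg₀.₈₁Fe₀.₁₉)₅Ca₂Si₈O₂₂(OH)₂) = 842.316 g/mol; M(SiO2) = 60.083 g/mol.
Moles SiO2 per formula unit = 8 Si ÷ 1 = 8.0000.
SiO2 fraction = (8.0000 × 60.083) / 842.316 = 480.664/842.316 = 0.5706.

57.06 wt%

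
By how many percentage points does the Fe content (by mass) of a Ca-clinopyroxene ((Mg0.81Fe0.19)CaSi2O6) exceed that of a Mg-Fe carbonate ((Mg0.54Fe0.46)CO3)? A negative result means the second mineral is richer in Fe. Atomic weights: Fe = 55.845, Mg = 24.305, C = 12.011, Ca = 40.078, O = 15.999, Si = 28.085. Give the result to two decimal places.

-21.23 percentage points

Fe in (Mg0.81Fe0.19)CaSi2O6: molar mass 222.540 g/mol; 0.19×55.845 = 10.611 g → 4.77 wt%.
Fe in (Mg0.54Fe0.46)CO3: molar mass 98.821 g/mol; 0.46×55.845 = 25.689 g → 26.00 wt%.
Difference = 4.77 − 26.00 = -21.23 percentage points.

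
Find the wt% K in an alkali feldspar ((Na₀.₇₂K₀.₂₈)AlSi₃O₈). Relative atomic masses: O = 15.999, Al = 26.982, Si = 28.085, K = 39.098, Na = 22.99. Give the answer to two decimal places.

4.10 mass %

M((Na₀.₇₂K₀.₂₈)AlSi₃O₈) = 266.729 g/mol.
K contributes 0.28 × 39.098 = 10.947 g per mole.
10.947/266.729 = 0.0410 → 4.10%.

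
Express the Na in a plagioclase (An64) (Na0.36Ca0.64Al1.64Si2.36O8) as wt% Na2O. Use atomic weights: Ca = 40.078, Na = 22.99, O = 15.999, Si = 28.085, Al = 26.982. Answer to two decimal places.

M(Na0.36Ca0.64Al1.64Si2.36O8) = 272.449 g/mol; M(Na2O) = 61.979 g/mol.
Moles Na2O per formula unit = 0.36 Na ÷ 2 = 0.1800.
Na2O fraction = (0.1800 × 61.979) / 272.449 = 11.156/272.449 = 0.0409.

4.09 wt%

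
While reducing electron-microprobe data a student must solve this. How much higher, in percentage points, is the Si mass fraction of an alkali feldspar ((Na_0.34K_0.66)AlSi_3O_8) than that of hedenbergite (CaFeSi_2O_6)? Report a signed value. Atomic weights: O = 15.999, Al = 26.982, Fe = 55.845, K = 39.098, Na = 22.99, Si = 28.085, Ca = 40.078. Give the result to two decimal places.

8.24 percentage points

M((Na_0.34K_0.66)AlSi_3O_8) = 272.850 g/mol, so wt% Si = 84.255/272.850 × 100 = 30.88%.
M(CaFeSi_2O_6) = 248.087 g/mol, so wt% Si = 56.170/248.087 × 100 = 22.64%.
30.88 − 22.64 = 8.24 pp.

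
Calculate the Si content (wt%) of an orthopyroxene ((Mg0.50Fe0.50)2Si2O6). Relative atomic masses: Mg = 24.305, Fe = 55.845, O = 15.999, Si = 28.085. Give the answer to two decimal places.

24.18 wt%

Formula mass = 1×24.305 + 1×55.845 + 2×28.085 + 6×15.999 = 232.314 g/mol, of which 56.170 g is Si.
So Si makes up 56.170/232.314 = 0.2418 of the mass, i.e. 24.18%.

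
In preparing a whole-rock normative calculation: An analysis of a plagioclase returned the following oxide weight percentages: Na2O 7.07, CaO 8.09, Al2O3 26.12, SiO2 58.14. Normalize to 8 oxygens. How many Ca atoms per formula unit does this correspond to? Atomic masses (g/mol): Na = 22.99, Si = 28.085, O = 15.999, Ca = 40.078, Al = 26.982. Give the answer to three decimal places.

0.390 Ca apfu

Na2O: 7.07/61.979 = 0.11407 mol → 0.22814 mol Na, 0.11407 mol O.
CaO: 8.09/56.077 = 0.14427 mol → 0.14427 mol Ca, 0.14427 mol O.
Al2O3: 26.12/101.961 = 0.25618 mol → 0.51236 mol Al, 0.76854 mol O.
SiO2: 58.14/60.083 = 0.96766 mol → 0.96766 mol Si, 1.93532 mol O.
Total oxygen = 2.96220 mol. Normalization factor = 8/2.96220 = 2.70070.
Ca per 8 O = 0.14427 × 2.70070 = 0.390.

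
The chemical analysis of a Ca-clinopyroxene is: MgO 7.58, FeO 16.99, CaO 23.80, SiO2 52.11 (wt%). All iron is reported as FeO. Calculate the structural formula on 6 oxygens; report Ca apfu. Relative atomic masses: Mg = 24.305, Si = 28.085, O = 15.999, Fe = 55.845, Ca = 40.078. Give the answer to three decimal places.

0.986 Ca apfu

MgO (M=40.304): mol = 0.18807; Mg = 0.18807, O = 0.18807.
FeO (M=71.844): mol = 0.23648; Fe = 0.23648, O = 0.23648.
CaO (M=56.077): mol = 0.42442; Ca = 0.42442, O = 0.42442.
SiO2 (M=60.083): mol = 0.86730; Si = 0.86730, O = 1.73460.
ΣO = 2.58357; factor = 6/ΣO = 2.32237.
Ca apfu = 0.42442 × 2.32237 = 0.986.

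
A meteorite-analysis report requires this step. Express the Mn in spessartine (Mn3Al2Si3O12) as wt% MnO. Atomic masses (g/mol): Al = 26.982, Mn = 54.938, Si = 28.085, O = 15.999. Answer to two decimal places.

Formula mass = 495.021 g/mol.
3 Mn → 3.0000 mol MnO per formula unit; M(MnO) = 70.937, so MnO mass = 212.811 g.
212.811/495.021 × 100 = 42.99 wt%.

42.99 wt%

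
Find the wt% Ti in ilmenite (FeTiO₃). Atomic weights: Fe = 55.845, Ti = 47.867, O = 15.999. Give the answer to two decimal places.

M(FeTiO₃) = 151.709 g/mol.
Ti contributes 1 × 47.867 = 47.867 g per mole.
47.867/151.709 = 0.3155 → 31.55%.

31.55 weight percent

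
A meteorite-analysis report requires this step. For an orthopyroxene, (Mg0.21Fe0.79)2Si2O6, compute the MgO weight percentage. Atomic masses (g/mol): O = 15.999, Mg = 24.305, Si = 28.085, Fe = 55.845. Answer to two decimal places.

6.75 wt%

Molar mass of (Mg0.21Fe0.79)2Si2O6 = 0.42*24.305 + 1.58*55.845 + 2*28.085 + 6*15.999 = 250.607 g/mol.
Each formula unit contains 0.42 Mg, equivalent to 0.42/1 = 0.4200 mol MgO.
M(MgO) = 1×24.305 + 1×15.999 = 40.304 g/mol.
Mass of MgO per formula unit = 0.4200 × 40.304 = 16.928 g.
MgO wt% = 16.928 / 250.607 × 100 = 6.75%.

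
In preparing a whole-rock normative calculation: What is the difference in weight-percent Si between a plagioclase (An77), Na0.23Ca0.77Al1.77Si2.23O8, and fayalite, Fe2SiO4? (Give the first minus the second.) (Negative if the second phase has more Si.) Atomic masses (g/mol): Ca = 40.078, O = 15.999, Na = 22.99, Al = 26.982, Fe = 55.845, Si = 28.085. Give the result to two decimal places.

First mineral: 62.630 g Si in 274.527 g formula = 22.81 wt% Si.
Second mineral: 28.085 g Si in 203.771 g formula = 13.78 wt% Si.
22.81% − 13.78% gives a difference of 9.03 percentage points.

9.03 percentage points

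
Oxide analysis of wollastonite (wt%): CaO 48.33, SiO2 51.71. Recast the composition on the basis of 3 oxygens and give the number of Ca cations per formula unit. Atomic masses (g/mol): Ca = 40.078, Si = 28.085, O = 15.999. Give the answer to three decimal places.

48.33 wt% CaO ÷ 56.077 g/mol = 0.86185 mol, giving 0.86185 Ca and 0.86185 O.
51.71 wt% SiO2 ÷ 60.083 g/mol = 0.86064 mol, giving 0.86064 Si and 1.72128 O.
Oxygen sums to 2.58313; scaling by 3/2.58313 = 1.16138 puts the formula on 3 O.
Ca: 0.86185 × 1.16138 = 1.001 atoms per formula unit.

1.001 Ca apfu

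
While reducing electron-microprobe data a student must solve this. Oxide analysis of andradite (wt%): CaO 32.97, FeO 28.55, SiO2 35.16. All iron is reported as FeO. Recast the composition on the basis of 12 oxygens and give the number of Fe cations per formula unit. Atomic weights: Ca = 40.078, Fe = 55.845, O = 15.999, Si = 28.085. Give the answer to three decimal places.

2.212 Fe apfu

CaO: 32.97/56.077 = 0.58794 mol → 0.58794 mol Ca, 0.58794 mol O.
FeO: 28.55/71.844 = 0.39739 mol → 0.39739 mol Fe, 0.39739 mol O.
SiO2: 35.16/60.083 = 0.58519 mol → 0.58519 mol Si, 1.17038 mol O.
Total oxygen = 2.15571 mol. Normalization factor = 12/2.15571 = 5.56661.
Fe per 12 O = 0.39739 × 5.56661 = 2.212.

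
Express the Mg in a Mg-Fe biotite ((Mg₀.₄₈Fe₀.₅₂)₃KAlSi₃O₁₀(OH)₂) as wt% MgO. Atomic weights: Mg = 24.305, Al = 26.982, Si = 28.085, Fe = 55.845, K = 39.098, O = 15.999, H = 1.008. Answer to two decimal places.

12.44 wt%

Molar mass of (Mg₀.₄₈Fe₀.₅₂)₃KAlSi₃O₁₀(OH)₂ = 1.44·24.305 + 1.56·55.845 + 1·39.098 + 1·26.982 + 3·28.085 + 12·15.999 + 2·1.008 = 466.456 g/mol.
Each formula unit contains 1.44 Mg, equivalent to 1.44/1 = 1.4400 mol MgO.
M(MgO) = 1×24.305 + 1×15.999 = 40.304 g/mol.
Mass of MgO per formula unit = 1.4400 × 40.304 = 58.038 g.
MgO wt% = 58.038 / 466.456 × 100 = 12.44%.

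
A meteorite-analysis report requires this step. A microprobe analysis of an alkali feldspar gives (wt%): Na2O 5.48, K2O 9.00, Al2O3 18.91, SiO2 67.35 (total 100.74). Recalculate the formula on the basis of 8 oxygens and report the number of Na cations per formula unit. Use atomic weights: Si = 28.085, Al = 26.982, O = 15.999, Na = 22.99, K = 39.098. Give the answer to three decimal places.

Na2O: 5.48/61.979 = 0.08842 mol → 0.17684 mol Na, 0.08842 mol O.
K2O: 9.00/94.195 = 0.09555 mol → 0.19110 mol K, 0.09555 mol O.
Al2O3: 18.91/101.961 = 0.18546 mol → 0.37092 mol Al, 0.55638 mol O.
SiO2: 67.35/60.083 = 1.12095 mol → 1.12095 mol Si, 2.24190 mol O.
Total oxygen = 2.98225 mol. Normalization factor = 8/2.98225 = 2.68254.
Na per 8 O = 0.17684 × 2.68254 = 0.474.

0.474 Na apfu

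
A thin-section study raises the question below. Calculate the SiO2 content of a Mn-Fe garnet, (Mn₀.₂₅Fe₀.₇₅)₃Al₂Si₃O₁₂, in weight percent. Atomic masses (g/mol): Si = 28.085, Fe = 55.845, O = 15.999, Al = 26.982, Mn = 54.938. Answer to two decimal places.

M((Mn₀.₂₅Fe₀.₇₅)₃Al₂Si₃O₁₂) = 497.062 g/mol; M(SiO2) = 60.083 g/mol.
Moles SiO2 per formula unit = 3 Si ÷ 1 = 3.0000.
SiO2 fraction = (3.0000 × 60.083) / 497.062 = 180.249/497.062 = 0.3626.

36.26 wt%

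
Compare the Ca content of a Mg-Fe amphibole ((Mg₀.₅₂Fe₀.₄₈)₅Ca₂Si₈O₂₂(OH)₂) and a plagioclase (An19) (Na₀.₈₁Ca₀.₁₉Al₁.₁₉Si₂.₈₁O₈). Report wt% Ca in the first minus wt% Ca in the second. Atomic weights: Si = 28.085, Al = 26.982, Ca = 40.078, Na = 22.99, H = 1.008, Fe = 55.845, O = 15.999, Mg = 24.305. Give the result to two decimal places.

6.16 percentage points

First mineral: 80.156 g Ca in 888.049 g formula = 9.03 wt% Ca.
Second mineral: 7.615 g Ca in 265.256 g formula = 2.87 wt% Ca.
9.03% − 2.87% gives a difference of 6.16 percentage points.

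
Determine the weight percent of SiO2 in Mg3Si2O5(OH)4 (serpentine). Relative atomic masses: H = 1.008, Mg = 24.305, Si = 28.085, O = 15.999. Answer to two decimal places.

M(Mg3Si2O5(OH)4) = 277.108 g/mol; M(SiO2) = 60.083 g/mol.
Moles SiO2 per formula unit = 2 Si ÷ 1 = 2.0000.
SiO2 fraction = (2.0000 × 60.083) / 277.108 = 120.166/277.108 = 0.4336.

43.36 wt%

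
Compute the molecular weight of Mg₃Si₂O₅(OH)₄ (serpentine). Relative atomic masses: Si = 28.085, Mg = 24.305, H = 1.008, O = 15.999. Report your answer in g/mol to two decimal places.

The formula mass is the sum 3·24.305 + 2·28.085 + 9·15.999 + 4·1.008.

277.11 g/mol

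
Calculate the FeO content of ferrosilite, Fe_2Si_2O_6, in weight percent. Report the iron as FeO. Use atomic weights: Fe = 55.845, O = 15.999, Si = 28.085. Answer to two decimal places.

Molar mass of Fe_2Si_2O_6 = 2×55.845 + 2×28.085 + 6×15.999 = 263.854 g/mol.
Each formula unit contains 2 Fe, equivalent to 2/1 = 2.0000 mol FeO.
M(FeO) = 1×55.845 + 1×15.999 = 71.844 g/mol.
Mass of FeO per formula unit = 2.0000 × 71.844 = 143.688 g.
FeO wt% = 143.688 / 263.854 × 100 = 54.46%.

54.46 wt%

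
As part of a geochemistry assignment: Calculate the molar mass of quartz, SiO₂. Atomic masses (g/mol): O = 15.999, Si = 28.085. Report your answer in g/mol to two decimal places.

60.08 g/mol

M = 1*28.085 + 2*15.999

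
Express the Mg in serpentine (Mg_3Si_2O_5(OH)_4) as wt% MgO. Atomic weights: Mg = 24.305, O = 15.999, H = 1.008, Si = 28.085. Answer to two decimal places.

Molar mass of Mg_3Si_2O_5(OH)_4 = 3*24.305 + 2*28.085 + 9*15.999 + 4*1.008 = 277.108 g/mol.
Each formula unit contains 3 Mg, equivalent to 3/1 = 3.0000 mol MgO.
M(MgO) = 1×24.305 + 1×15.999 = 40.304 g/mol.
Mass of MgO per formula unit = 3.0000 × 40.304 = 120.912 g.
MgO wt% = 120.912 / 277.108 × 100 = 43.63%.

43.63 wt%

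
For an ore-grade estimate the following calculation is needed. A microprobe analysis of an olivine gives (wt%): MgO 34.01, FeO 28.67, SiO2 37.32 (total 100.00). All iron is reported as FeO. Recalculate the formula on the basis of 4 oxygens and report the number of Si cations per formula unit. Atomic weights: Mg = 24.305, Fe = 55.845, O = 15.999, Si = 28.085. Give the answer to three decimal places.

1.000 Si apfu

MgO: 34.01/40.304 = 0.84384 mol → 0.84384 mol Mg, 0.84384 mol O.
FeO: 28.67/71.844 = 0.39906 mol → 0.39906 mol Fe, 0.39906 mol O.
SiO2: 37.32/60.083 = 0.62114 mol → 0.62114 mol Si, 1.24228 mol O.
Total oxygen = 2.48518 mol. Normalization factor = 4/2.48518 = 1.60954.
Si per 4 O = 0.62114 × 1.60954 = 1.000.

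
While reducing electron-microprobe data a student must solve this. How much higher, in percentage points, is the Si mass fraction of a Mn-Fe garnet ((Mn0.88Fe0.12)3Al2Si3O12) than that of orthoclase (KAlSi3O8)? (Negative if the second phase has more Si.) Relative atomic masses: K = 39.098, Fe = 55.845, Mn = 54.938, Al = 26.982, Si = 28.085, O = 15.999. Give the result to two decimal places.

M((Mn0.88Fe0.12)3Al2Si3O12) = 495.348 g/mol, so wt% Si = 84.255/495.348 × 100 = 17.01%.
M(KAlSi3O8) = 278.327 g/mol, so wt% Si = 84.255/278.327 × 100 = 30.27%.
17.01 − 30.27 = -13.26 pp.

-13.26 percentage points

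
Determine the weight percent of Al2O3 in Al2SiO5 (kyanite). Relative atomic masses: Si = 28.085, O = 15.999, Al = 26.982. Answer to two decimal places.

M(Al2SiO5) = 162.044 g/mol; M(Al2O3) = 101.961 g/mol.
Moles Al2O3 per formula unit = 2 Al ÷ 2 = 1.0000.
Al2O3 fraction = (1.0000 × 101.961) / 162.044 = 101.961/162.044 = 0.6292.

62.92 wt%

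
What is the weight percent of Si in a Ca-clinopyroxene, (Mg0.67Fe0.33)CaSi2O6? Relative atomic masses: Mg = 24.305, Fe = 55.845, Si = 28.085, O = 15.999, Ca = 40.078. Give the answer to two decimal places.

M((Mg0.67Fe0.33)CaSi2O6) = 226.955 g/mol.
Si contributes 2 × 28.085 = 56.170 g per mole.
56.170/226.955 = 0.2475 → 24.75%.

24.75 wt%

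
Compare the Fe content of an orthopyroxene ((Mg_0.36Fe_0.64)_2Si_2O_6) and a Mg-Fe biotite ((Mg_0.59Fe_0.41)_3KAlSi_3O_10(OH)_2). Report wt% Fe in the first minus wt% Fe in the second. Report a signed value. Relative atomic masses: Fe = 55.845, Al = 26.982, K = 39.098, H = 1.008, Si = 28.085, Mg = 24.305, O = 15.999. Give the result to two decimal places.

M((Mg_0.36Fe_0.64)_2Si_2O_6) = 241.145 g/mol, so wt% Fe = 71.482/241.145 × 100 = 29.64%.
M((Mg_0.59Fe_0.41)_3KAlSi_3O_10(OH)_2) = 456.048 g/mol, so wt% Fe = 68.689/456.048 × 100 = 15.06%.
29.64 − 15.06 = 14.58 pp.

14.58 percentage points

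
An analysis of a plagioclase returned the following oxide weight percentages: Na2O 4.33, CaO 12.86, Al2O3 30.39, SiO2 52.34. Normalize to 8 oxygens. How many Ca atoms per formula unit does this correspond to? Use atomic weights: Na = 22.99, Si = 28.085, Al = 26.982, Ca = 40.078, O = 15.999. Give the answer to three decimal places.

Na2O (M=61.979): mol = 0.06986; Na = 0.13972, O = 0.06986.
CaO (M=56.077): mol = 0.22933; Ca = 0.22933, O = 0.22933.
Al2O3 (M=101.961): mol = 0.29806; Al = 0.59612, O = 0.89418.
SiO2 (M=60.083): mol = 0.87113; Si = 0.87113, O = 1.74226.
ΣO = 2.93563; factor = 8/ΣO = 2.72514.
Ca apfu = 0.22933 × 2.72514 = 0.625.

0.625 Ca apfu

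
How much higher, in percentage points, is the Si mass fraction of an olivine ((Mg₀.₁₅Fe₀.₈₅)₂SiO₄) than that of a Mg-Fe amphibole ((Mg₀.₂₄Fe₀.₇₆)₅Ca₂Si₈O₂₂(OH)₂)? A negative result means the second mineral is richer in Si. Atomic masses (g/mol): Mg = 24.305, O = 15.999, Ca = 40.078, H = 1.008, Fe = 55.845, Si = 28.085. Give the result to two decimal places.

-9.65 percentage points

M((Mg₀.₁₅Fe₀.₈₅)₂SiO₄) = 194.309 g/mol, so wt% Si = 28.085/194.309 × 100 = 14.45%.
M((Mg₀.₂₄Fe₀.₇₆)₅Ca₂Si₈O₂₂(OH)₂) = 932.205 g/mol, so wt% Si = 224.680/932.205 × 100 = 24.10%.
14.45 − 24.10 = -9.65 pp.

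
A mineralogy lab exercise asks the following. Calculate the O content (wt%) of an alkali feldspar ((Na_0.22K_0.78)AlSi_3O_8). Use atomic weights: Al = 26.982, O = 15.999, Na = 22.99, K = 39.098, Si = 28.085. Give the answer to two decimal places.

46.58 wt%

Molar mass of (Na_0.22K_0.78)AlSi_3O_8: 0.22*22.99 + 0.78*39.098 + 1*26.982 + 3*28.085 + 8*15.999 = 274.783 g/mol.
Mass of O per formula unit: 8 × 15.999 = 127.992 g.
Weight fraction O = 127.992 / 274.783 = 0.4658.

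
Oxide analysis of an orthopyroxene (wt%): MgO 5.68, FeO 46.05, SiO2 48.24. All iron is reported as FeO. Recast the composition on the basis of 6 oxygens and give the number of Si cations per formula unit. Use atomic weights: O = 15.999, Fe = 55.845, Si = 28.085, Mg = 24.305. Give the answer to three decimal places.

2.018 Si apfu

5.68 wt% MgO ÷ 40.304 g/mol = 0.14093 mol, giving 0.14093 Mg and 0.14093 O.
46.05 wt% FeO ÷ 71.844 g/mol = 0.64097 mol, giving 0.64097 Fe and 0.64097 O.
48.24 wt% SiO2 ÷ 60.083 g/mol = 0.80289 mol, giving 0.80289 Si and 1.60578 O.
Oxygen sums to 2.38768; scaling by 6/2.38768 = 2.51290 puts the formula on 6 O.
Si: 0.80289 × 2.51290 = 2.018 atoms per formula unit.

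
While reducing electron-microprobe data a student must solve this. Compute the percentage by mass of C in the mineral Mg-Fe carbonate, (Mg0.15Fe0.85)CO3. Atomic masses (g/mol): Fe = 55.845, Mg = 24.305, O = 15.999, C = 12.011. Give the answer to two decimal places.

10.81 mass %

Molar mass of (Mg0.15Fe0.85)CO3: 0.15*24.305 + 0.85*55.845 + 1*12.011 + 3*15.999 = 111.122 g/mol.
Mass of C per formula unit: 1 × 12.011 = 12.011 g.
Weight fraction C = 12.011 / 111.122 = 0.1081.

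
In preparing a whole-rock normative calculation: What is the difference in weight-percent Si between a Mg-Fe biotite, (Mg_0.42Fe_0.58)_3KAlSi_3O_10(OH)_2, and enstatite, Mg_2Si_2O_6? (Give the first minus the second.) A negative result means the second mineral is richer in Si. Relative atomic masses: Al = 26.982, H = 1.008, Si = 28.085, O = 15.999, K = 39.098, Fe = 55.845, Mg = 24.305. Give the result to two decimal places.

First mineral: 84.255 g Si in 472.134 g formula = 17.85 wt% Si.
Second mineral: 56.170 g Si in 200.774 g formula = 27.98 wt% Si.
17.85% − 27.98% gives a difference of -10.13 percentage points.

-10.13 percentage points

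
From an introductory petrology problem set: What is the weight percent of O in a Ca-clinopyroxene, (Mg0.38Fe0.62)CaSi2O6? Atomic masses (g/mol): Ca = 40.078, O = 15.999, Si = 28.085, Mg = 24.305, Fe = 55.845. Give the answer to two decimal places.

M((Mg0.38Fe0.62)CaSi2O6) = 236.102 g/mol.
O contributes 6 × 15.999 = 95.994 g per mole.
95.994/236.102 = 0.4066 → 40.66%.

40.66 weight percent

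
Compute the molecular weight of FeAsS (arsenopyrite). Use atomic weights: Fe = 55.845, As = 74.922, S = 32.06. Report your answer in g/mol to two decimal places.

Fe: 1 × 55.845 = 55.8450
As: 1 × 74.922 = 74.9220
S: 1 × 32.06 = 32.0600
Summing the contributions gives the formula mass.

162.83 g/mol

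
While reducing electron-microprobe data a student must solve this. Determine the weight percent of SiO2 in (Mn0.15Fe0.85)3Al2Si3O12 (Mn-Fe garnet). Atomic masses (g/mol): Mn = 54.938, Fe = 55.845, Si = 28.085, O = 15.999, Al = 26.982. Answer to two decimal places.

36.24 wt%

Formula mass = 497.334 g/mol.
3 Si → 3.0000 mol SiO2 per formula unit; M(SiO2) = 60.083, so SiO2 mass = 180.249 g.
180.249/497.334 × 100 = 36.24 wt%.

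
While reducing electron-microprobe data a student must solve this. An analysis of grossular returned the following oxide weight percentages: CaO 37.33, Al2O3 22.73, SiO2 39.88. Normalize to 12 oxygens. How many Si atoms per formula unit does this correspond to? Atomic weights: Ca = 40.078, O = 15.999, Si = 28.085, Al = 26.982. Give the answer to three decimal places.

2.992 Si apfu

CaO: 37.33/56.077 = 0.66569 mol → 0.66569 mol Ca, 0.66569 mol O.
Al2O3: 22.73/101.961 = 0.22293 mol → 0.44586 mol Al, 0.66879 mol O.
SiO2: 39.88/60.083 = 0.66375 mol → 0.66375 mol Si, 1.32750 mol O.
Total oxygen = 2.66198 mol. Normalization factor = 12/2.66198 = 4.50792.
Si per 12 O = 0.66375 × 4.50792 = 2.992.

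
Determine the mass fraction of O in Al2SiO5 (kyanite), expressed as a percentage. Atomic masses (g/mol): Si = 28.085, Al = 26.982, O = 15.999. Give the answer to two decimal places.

49.37 weight percent

M(Al2SiO5) = 162.044 g/mol.
O contributes 5 × 15.999 = 79.995 g per mole.
79.995/162.044 = 0.4937 → 49.37%.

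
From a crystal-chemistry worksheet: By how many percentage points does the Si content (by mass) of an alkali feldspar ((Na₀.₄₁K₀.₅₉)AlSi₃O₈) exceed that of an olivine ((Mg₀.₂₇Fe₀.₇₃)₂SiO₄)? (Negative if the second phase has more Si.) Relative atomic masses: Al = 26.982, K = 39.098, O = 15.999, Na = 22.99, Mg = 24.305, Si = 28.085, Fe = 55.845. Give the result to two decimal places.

15.97 percentage points

Si in (Na₀.₄₁K₀.₅₉)AlSi₃O₈: molar mass 271.723 g/mol; 3×28.085 = 84.255 g → 31.01 wt%.
Si in (Mg₀.₂₇Fe₀.₇₃)₂SiO₄: molar mass 186.739 g/mol; 1×28.085 = 28.085 g → 15.04 wt%.
Difference = 31.01 − 15.04 = 15.97 percentage points.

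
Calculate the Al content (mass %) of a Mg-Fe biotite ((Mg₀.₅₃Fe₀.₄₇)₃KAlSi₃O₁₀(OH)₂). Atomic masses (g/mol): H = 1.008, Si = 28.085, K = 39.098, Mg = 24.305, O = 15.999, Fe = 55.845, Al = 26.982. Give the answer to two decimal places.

M((Mg₀.₅₃Fe₀.₄₇)₃KAlSi₃O₁₀(OH)₂) = 461.725 g/mol.
Al contributes 1 × 26.982 = 26.982 g per mole.
26.982/461.725 = 0.0584 → 5.84%.

5.84 mass %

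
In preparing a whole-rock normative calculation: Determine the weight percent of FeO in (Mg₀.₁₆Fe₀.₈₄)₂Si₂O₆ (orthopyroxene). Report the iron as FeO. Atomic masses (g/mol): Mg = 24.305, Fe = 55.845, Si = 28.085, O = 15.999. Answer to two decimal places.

47.56 wt%

Formula mass = 253.761 g/mol.
1.68 Fe → 1.6800 mol FeO per formula unit; M(FeO) = 71.844, so FeO mass = 120.698 g.
120.698/253.761 × 100 = 47.56 wt%.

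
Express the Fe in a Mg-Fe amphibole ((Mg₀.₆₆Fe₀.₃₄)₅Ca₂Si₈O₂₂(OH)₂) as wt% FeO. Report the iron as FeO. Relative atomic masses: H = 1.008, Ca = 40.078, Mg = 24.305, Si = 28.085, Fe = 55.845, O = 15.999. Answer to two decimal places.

14.10 wt%

M((Mg₀.₆₆Fe₀.₃₄)₅Ca₂Si₈O₂₂(OH)₂) = 865.971 g/mol; M(FeO) = 71.844 g/mol.
Moles FeO per formula unit = 1.70 Fe ÷ 1 = 1.7000.
FeO fraction = (1.7000 × 71.844) / 865.971 = 122.135/865.971 = 0.1410.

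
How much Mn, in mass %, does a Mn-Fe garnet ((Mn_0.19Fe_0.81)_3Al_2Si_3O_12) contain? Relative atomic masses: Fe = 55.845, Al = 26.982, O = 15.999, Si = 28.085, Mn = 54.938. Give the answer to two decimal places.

Molar mass of (Mn_0.19Fe_0.81)_3Al_2Si_3O_12: 0.57·54.938 + 2.43·55.845 + 2·26.982 + 3·28.085 + 12·15.999 = 497.225 g/mol.
Mass of Mn per formula unit: 0.57 × 54.938 = 31.315 g.
Weight fraction Mn = 31.315 / 497.225 = 0.0630.

6.30 mass %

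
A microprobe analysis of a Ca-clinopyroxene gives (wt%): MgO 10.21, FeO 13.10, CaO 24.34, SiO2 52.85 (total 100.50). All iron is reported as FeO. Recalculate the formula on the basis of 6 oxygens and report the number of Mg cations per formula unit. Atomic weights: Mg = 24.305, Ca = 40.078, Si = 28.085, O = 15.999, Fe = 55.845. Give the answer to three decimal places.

0.578 Mg apfu

MgO (M=40.304): mol = 0.25332; Mg = 0.25332, O = 0.25332.
FeO (M=71.844): mol = 0.18234; Fe = 0.18234, O = 0.18234.
CaO (M=56.077): mol = 0.43405; Ca = 0.43405, O = 0.43405.
SiO2 (M=60.083): mol = 0.87962; Si = 0.87962, O = 1.75924.
ΣO = 2.62895; factor = 6/ΣO = 2.28228.
Mg apfu = 0.25332 × 2.28228 = 0.578.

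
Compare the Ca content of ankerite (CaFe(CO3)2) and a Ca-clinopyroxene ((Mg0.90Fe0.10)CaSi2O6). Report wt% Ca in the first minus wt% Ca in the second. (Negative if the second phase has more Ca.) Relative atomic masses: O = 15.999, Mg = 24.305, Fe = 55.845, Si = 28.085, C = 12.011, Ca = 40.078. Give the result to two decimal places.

Ca in CaFe(CO3)2: molar mass 215.939 g/mol; 1×40.078 = 40.078 g → 18.56 wt%.
Ca in (Mg0.90Fe0.10)CaSi2O6: molar mass 219.701 g/mol; 1×40.078 = 40.078 g → 18.24 wt%.
Difference = 18.56 − 18.24 = 0.32 percentage points.

0.32 percentage points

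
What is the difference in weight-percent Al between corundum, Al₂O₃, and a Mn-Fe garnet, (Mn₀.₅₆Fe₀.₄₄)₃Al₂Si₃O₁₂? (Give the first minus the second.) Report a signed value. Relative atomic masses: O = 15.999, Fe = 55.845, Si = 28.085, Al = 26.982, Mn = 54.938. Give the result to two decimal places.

First mineral: 53.964 g Al in 101.961 g formula = 52.93 wt% Al.
Second mineral: 53.964 g Al in 496.218 g formula = 10.88 wt% Al.
52.93% − 10.88% gives a difference of 42.05 percentage points.

42.05 percentage points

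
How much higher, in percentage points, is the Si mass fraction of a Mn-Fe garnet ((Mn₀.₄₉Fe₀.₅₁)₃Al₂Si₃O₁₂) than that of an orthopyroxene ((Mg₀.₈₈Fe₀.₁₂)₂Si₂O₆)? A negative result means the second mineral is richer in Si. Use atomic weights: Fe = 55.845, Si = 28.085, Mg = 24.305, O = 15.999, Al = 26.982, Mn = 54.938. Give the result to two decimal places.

-9.99 percentage points

Si in (Mn₀.₄₉Fe₀.₅₁)₃Al₂Si₃O₁₂: molar mass 496.409 g/mol; 3×28.085 = 84.255 g → 16.97 wt%.
Si in (Mg₀.₈₈Fe₀.₁₂)₂Si₂O₆: molar mass 208.344 g/mol; 2×28.085 = 56.170 g → 26.96 wt%.
Difference = 16.97 − 26.96 = -9.99 percentage points.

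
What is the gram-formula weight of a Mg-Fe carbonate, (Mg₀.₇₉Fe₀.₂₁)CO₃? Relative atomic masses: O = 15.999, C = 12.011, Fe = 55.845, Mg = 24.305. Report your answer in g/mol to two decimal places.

The formula mass is the sum 0.79(24.305) + 0.21(55.845) + 1(12.011) + 3(15.999).

90.94 g/mol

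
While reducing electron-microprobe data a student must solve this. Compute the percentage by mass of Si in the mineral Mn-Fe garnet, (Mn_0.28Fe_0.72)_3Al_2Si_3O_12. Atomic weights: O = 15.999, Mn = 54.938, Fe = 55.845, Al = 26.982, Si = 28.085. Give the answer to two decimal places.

16.95 mass %

Formula mass = 0.84*54.938 + 2.16*55.845 + 2*26.982 + 3*28.085 + 12*15.999 = 496.980 g/mol, of which 84.255 g is Si.
So Si makes up 84.255/496.980 = 0.1695 of the mass, i.e. 16.95%.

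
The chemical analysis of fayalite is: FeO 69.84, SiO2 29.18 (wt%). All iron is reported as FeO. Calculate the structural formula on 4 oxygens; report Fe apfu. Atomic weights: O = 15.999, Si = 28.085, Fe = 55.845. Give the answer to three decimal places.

69.84 wt% FeO ÷ 71.844 g/mol = 0.97211 mol, giving 0.97211 Fe and 0.97211 O.
29.18 wt% SiO2 ÷ 60.083 g/mol = 0.48566 mol, giving 0.48566 Si and 0.97132 O.
Oxygen sums to 1.94343; scaling by 4/1.94343 = 2.05822 puts the formula on 4 O.
Fe: 0.97211 × 2.05822 = 2.001 atoms per formula unit.

2.001 Fe apfu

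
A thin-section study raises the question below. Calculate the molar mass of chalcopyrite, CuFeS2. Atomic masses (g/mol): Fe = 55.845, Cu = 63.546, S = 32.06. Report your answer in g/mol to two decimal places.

183.51 g/mol

M = 1·63.546 + 1·55.845 + 2·32.06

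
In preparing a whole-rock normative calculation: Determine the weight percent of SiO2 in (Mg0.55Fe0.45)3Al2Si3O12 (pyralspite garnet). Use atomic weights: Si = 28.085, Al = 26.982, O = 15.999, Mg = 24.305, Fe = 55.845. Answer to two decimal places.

40.44 wt%

Molar mass of (Mg0.55Fe0.45)3Al2Si3O12 = 1.65*24.305 + 1.35*55.845 + 2*26.982 + 3*28.085 + 12*15.999 = 445.701 g/mol.
Each formula unit contains 3 Si, equivalent to 3/1 = 3.0000 mol SiO2.
M(SiO2) = 1×28.085 + 2×15.999 = 60.083 g/mol.
Mass of SiO2 per formula unit = 3.0000 × 60.083 = 180.249 g.
SiO2 wt% = 180.249 / 445.701 × 100 = 40.44%.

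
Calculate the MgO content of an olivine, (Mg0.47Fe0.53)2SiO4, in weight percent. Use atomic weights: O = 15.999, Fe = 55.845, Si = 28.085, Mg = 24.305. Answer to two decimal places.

M((Mg0.47Fe0.53)2SiO4) = 174.123 g/mol; M(MgO) = 40.304 g/mol.
Moles MgO per formula unit = 0.94 Mg ÷ 1 = 0.9400.
MgO fraction = (0.9400 × 40.304) / 174.123 = 37.886/174.123 = 0.2176.

21.76 wt%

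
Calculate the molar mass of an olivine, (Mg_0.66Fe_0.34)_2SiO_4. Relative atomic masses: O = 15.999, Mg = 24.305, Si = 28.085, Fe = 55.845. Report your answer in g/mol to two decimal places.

M = 1.32·24.305 + 0.68·55.845 + 1·28.085 + 4·15.999

162.14 g/mol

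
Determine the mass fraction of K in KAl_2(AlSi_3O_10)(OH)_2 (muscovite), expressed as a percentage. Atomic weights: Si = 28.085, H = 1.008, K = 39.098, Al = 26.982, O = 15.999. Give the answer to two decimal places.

9.82 wt%

Molar mass of KAl_2(AlSi_3O_10)(OH)_2: 1*39.098 + 3*26.982 + 3*28.085 + 12*15.999 + 2*1.008 = 398.303 g/mol.
Mass of K per formula unit: 1 × 39.098 = 39.098 g.
Weight fraction K = 39.098 / 398.303 = 0.0982.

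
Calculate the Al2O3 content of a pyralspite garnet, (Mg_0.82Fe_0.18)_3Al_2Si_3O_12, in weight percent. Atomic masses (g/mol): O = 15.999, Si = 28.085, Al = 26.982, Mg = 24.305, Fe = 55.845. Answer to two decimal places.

M((Mg_0.82Fe_0.18)_3Al_2Si_3O_12) = 420.154 g/mol; M(Al2O3) = 101.961 g/mol.
Moles Al2O3 per formula unit = 2 Al ÷ 2 = 1.0000.
Al2O3 fraction = (1.0000 × 101.961) / 420.154 = 101.961/420.154 = 0.2427.

24.27 wt%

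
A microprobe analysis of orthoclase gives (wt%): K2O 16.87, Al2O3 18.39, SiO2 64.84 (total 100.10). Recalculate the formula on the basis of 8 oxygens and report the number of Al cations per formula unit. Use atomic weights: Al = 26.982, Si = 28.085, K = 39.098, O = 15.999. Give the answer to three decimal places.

1.003 Al apfu

K2O (M=94.195): mol = 0.17910; K = 0.35820, O = 0.17910.
Al2O3 (M=101.961): mol = 0.18036; Al = 0.36072, O = 0.54108.
SiO2 (M=60.083): mol = 1.07917; Si = 1.07917, O = 2.15834.
ΣO = 2.87852; factor = 8/ΣO = 2.77921.
Al apfu = 0.36072 × 2.77921 = 1.003.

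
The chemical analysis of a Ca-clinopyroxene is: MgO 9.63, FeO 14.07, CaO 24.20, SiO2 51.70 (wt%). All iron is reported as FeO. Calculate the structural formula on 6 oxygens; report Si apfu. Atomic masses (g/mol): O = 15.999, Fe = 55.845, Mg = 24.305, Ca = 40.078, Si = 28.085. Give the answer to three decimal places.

1.995 Si apfu

MgO (M=40.304): mol = 0.23893; Mg = 0.23893, O = 0.23893.
FeO (M=71.844): mol = 0.19584; Fe = 0.19584, O = 0.19584.
CaO (M=56.077): mol = 0.43155; Ca = 0.43155, O = 0.43155.
SiO2 (M=60.083): mol = 0.86048; Si = 0.86048, O = 1.72096.
ΣO = 2.58728; factor = 6/ΣO = 2.31904.
Si apfu = 0.86048 × 2.31904 = 1.995.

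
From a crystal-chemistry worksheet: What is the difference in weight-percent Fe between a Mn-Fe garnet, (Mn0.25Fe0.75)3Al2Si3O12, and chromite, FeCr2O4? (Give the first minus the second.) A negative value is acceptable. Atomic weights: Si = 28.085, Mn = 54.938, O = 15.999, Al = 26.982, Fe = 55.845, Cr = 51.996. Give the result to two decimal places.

0.33 percentage points

M((Mn0.25Fe0.75)3Al2Si3O12) = 497.062 g/mol, so wt% Fe = 125.651/497.062 × 100 = 25.28%.
M(FeCr2O4) = 223.833 g/mol, so wt% Fe = 55.845/223.833 × 100 = 24.95%.
25.28 − 24.95 = 0.33 pp.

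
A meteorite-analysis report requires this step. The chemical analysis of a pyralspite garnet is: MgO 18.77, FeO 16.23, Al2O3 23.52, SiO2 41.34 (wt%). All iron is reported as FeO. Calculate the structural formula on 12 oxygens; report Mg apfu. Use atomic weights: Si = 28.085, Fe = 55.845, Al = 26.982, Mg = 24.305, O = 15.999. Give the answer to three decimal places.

2.025 Mg apfu

MgO: 18.77/40.304 = 0.46571 mol → 0.46571 mol Mg, 0.46571 mol O.
FeO: 16.23/71.844 = 0.22591 mol → 0.22591 mol Fe, 0.22591 mol O.
Al2O3: 23.52/101.961 = 0.23068 mol → 0.46136 mol Al, 0.69204 mol O.
SiO2: 41.34/60.083 = 0.68805 mol → 0.68805 mol Si, 1.37610 mol O.
Total oxygen = 2.75976 mol. Normalization factor = 12/2.75976 = 4.34820.
Mg per 12 O = 0.46571 × 4.34820 = 2.025.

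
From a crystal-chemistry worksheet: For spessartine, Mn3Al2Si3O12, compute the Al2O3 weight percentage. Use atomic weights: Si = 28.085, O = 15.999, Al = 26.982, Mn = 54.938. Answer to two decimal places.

20.60 wt%

Formula mass = 495.021 g/mol.
2 Al → 1.0000 mol Al2O3 per formula unit; M(Al2O3) = 101.961, so Al2O3 mass = 101.961 g.
101.961/495.021 × 100 = 20.60 wt%.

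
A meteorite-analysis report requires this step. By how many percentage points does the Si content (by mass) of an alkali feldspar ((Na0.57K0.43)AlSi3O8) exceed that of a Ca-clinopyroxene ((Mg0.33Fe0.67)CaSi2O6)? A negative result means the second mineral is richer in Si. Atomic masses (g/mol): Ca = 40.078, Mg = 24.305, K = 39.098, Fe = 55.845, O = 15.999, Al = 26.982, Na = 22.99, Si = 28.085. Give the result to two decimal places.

Si in (Na0.57K0.43)AlSi3O8: molar mass 269.145 g/mol; 3×28.085 = 84.255 g → 31.30 wt%.
Si in (Mg0.33Fe0.67)CaSi2O6: molar mass 237.679 g/mol; 2×28.085 = 56.170 g → 23.63 wt%.
Difference = 31.30 − 23.63 = 7.67 percentage points.

7.67 percentage points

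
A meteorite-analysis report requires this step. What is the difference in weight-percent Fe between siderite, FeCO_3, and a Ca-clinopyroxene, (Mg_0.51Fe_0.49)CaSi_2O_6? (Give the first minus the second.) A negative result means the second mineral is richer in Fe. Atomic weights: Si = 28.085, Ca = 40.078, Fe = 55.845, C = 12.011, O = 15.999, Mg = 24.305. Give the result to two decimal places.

Fe in FeCO_3: molar mass 115.853 g/mol; 1×55.845 = 55.845 g → 48.20 wt%.
Fe in (Mg_0.51Fe_0.49)CaSi_2O_6: molar mass 232.002 g/mol; 0.49×55.845 = 27.364 g → 11.79 wt%.
Difference = 48.20 − 11.79 = 36.41 percentage points.

36.41 percentage points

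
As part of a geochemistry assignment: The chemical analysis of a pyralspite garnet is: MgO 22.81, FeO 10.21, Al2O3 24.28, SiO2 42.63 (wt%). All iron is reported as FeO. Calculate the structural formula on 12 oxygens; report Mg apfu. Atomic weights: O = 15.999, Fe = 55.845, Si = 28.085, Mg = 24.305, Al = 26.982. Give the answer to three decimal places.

2.390 Mg apfu

MgO (M=40.304): mol = 0.56595; Mg = 0.56595, O = 0.56595.
FeO (M=71.844): mol = 0.14211; Fe = 0.14211, O = 0.14211.
Al2O3 (M=101.961): mol = 0.23813; Al = 0.47626, O = 0.71439.
SiO2 (M=60.083): mol = 0.70952; Si = 0.70952, O = 1.41904.
ΣO = 2.84149; factor = 12/ΣO = 4.22314.
Mg apfu = 0.56595 × 4.22314 = 2.390.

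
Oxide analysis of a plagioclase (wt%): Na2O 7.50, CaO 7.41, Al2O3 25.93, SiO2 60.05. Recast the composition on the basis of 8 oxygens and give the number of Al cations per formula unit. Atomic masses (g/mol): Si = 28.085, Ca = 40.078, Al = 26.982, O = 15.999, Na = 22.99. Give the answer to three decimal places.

1.350 Al apfu

Na2O (M=61.979): mol = 0.12101; Na = 0.24202, O = 0.12101.
CaO (M=56.077): mol = 0.13214; Ca = 0.13214, O = 0.13214.
Al2O3 (M=101.961): mol = 0.25431; Al = 0.50862, O = 0.76293.
SiO2 (M=60.083): mol = 0.99945; Si = 0.99945, O = 1.99890.
ΣO = 3.01498; factor = 8/ΣO = 2.65342.
Al apfu = 0.50862 × 2.65342 = 1.350.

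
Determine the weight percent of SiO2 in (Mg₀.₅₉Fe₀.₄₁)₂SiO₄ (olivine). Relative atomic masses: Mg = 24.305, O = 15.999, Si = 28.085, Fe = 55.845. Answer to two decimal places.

Molar mass of (Mg₀.₅₉Fe₀.₄₁)₂SiO₄ = 1.18*24.305 + 0.82*55.845 + 1*28.085 + 4*15.999 = 166.554 g/mol.
Each formula unit contains 1 Si, equivalent to 1/1 = 1.0000 mol SiO2.
M(SiO2) = 1×28.085 + 2×15.999 = 60.083 g/mol.
Mass of SiO2 per formula unit = 1.0000 × 60.083 = 60.083 g.
SiO2 wt% = 60.083 / 166.554 × 100 = 36.07%.

36.07 wt%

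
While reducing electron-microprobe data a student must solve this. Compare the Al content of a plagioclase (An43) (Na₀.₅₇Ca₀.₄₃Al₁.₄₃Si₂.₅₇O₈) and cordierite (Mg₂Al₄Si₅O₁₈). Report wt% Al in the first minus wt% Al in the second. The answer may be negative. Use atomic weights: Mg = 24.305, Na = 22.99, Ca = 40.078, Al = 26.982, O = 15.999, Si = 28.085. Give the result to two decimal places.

-4.11 percentage points

Al in Na₀.₅₇Ca₀.₄₃Al₁.₄₃Si₂.₅₇O₈: molar mass 269.093 g/mol; 1.43×26.982 = 38.584 g → 14.34 wt%.
Al in Mg₂Al₄Si₅O₁₈: molar mass 584.945 g/mol; 4×26.982 = 107.928 g → 18.45 wt%.
Difference = 14.34 − 18.45 = -4.11 percentage points.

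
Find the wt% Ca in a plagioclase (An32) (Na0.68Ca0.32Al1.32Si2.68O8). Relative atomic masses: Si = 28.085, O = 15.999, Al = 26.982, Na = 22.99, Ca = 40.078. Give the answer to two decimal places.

4.80 weight percent

M(Na0.68Ca0.32Al1.32Si2.68O8) = 267.334 g/mol.
Ca contributes 0.32 × 40.078 = 12.825 g per mole.
12.825/267.334 = 0.0480 → 4.80%.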